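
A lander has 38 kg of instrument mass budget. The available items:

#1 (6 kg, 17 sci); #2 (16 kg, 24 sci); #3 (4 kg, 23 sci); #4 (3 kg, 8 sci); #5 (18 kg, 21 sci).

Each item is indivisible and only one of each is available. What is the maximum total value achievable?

72 sci

Check high-value combinations within 38 kg:
- #1+#2+#3+#4: mass 6+16+4+3=29, value 17+24+23+8=72
- #1+#3+#4+#5: mass 6+4+3+18=31, value 17+23+8+21=69
- #2+#3+#5: mass 16+4+18=38, value 24+23+21=68
- #1+#2+#3: mass 6+16+4=26, value 17+24+23=64
Best: 72 sci.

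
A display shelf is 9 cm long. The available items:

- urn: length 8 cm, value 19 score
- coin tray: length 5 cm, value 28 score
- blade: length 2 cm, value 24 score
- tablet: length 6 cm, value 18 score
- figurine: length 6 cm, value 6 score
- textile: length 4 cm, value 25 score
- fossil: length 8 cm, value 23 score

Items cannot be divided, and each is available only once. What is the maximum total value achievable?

This is a 0/1 knapsack; check combinations near the capacity.
- coin tray+textile: length 5+4=9, value 28+25=53
- coin tray+blade: length 5+2=7, value 28+24=52
- blade+textile: length 2+4=6, value 24+25=49
- blade+tablet: length 2+6=8, value 24+18=42
- blade+figurine: length 2+6=8, value 24+6=30
Best: 53 score.

53 score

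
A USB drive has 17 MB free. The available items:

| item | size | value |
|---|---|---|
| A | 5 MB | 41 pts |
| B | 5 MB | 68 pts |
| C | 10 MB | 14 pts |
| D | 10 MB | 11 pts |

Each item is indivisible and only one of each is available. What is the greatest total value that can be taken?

Check high-value combinations within 17 MB:
- A+B: size 5+5=10, value 41+68=109
- B+C: size 5+10=15, value 68+14=82
- B+D: size 5+10=15, value 68+11=79
Best: 109 pts.

109 pts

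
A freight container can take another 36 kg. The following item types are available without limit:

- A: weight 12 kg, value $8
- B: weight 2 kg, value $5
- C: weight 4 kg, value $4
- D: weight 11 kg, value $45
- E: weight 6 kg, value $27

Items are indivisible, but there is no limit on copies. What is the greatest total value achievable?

$162

Best value-per-unit is E at 27/6, and filling with it alone uses weight 6×6=36. No mix of the others beats 6×27 = 162.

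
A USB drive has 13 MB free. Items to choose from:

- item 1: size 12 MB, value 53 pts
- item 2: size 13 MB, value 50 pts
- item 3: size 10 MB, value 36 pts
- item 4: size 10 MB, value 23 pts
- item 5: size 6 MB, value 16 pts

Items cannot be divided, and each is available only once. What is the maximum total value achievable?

53 pts

Check high-value combinations within 13 MB:
- item 1: size 12, value 53
- item 2: size 13, value 50
- item 3: size 10, value 36
- item 4: size 10, value 23
- item 5: size 6, value 16
Best: 53 pts.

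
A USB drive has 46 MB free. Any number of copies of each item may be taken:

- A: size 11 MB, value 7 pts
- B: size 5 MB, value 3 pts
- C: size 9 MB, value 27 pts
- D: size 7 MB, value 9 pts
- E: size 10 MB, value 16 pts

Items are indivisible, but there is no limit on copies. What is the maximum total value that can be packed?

Best value-per-unit is C at 27/9, and filling with it alone uses size 5×9=45. No mix of the others beats 5×27 = 135.

135 pts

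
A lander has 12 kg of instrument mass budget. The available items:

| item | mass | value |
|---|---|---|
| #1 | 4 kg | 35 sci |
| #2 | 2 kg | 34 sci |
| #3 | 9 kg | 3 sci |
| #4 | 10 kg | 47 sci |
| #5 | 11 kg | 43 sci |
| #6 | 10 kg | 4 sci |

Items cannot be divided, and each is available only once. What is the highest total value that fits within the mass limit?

Check high-value combinations within 12 kg:
- #2+#4: mass 2+10=12, value 34+47=81
- #1+#2: mass 4+2=6, value 35+34=69
- #4: mass 10, value 47
- #5: mass 11, value 43
- #2+#6: mass 2+10=12, value 34+4=38
Best: 81 sci.

81 sci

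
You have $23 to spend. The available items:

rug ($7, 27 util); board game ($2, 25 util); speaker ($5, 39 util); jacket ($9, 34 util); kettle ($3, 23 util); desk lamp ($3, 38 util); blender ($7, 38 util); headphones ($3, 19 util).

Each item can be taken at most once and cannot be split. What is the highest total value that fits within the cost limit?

Check high-value combinations within $23:
- board game+speaker+kettle+desk lamp+blender+headphones: cost 2+5+3+3+7+3=23, value 25+39+23+38+38+19=182
- rug+board game+speaker+kettle+desk lamp+headphones: cost 7+2+5+3+3+3=23, value 27+25+39+23+38+19=171
- board game+speaker+kettle+desk lamp+blender: cost 2+5+3+3+7=20, value 25+39+23+38+38=163
Best: 182 util.

182 util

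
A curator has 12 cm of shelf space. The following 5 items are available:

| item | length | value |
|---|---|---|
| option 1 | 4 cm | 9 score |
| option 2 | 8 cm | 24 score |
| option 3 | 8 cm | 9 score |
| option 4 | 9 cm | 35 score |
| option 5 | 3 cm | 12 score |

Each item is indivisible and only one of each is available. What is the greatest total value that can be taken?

Check high-value combinations within 12 cm:
- option 4+option 5: length 9+3=12, value 35+12=47
- option 2+option 5: length 8+3=11, value 24+12=36
- option 4: length 9, value 35
Best: 47 score.

47 score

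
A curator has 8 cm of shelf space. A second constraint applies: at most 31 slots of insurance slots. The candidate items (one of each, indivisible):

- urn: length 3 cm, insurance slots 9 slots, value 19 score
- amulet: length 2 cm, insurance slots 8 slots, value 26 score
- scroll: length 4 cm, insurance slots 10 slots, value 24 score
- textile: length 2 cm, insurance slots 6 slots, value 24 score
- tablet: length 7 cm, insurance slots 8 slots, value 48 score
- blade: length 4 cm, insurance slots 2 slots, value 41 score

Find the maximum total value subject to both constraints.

91 score

Feasible sets respecting both limits:
- amulet+textile+blade: length 8, insurance slots 16, value 91
- amulet+scroll+textile: length 8, insurance slots 24, value 74
- urn+amulet+textile: length 7, insurance slots 23, value 69
Best: 91 score.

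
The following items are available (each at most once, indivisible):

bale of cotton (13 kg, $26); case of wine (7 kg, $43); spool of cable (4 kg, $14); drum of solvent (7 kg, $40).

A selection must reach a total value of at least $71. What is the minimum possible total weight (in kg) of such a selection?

14

Subsets with value ≥ 71, sorted by total weight:
- case of wine+drum of solvent: weight 14, value 83
- case of wine+spool of cable+drum of solvent: weight 18, value 97
- bale of cotton+case of wine+spool of cable: weight 24, value 83
Minimum weight: 14 kg.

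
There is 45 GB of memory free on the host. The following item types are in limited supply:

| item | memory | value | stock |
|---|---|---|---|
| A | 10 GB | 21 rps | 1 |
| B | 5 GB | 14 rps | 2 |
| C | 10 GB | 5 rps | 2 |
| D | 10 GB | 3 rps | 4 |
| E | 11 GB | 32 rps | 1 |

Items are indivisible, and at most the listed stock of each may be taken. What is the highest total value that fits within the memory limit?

86 rps

Top feasible selections:
- 1×A + 2×B + 1×C + 1×E: memory 41, value 86
- 1×A + 2×B + 1×D + 1×E: memory 41, value 84
Best: 86 rps.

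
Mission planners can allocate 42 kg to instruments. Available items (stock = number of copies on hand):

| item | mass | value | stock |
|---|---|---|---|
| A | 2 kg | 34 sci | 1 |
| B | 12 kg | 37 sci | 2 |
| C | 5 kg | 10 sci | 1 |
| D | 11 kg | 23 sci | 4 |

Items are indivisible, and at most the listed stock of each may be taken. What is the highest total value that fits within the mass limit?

Top feasible selections:
- 1×A + 2×B + 1×C + 1×D: mass 42, value 141
- 1×A + 2×B + 1×D: mass 37, value 131
Best: 141 sci.

141 sci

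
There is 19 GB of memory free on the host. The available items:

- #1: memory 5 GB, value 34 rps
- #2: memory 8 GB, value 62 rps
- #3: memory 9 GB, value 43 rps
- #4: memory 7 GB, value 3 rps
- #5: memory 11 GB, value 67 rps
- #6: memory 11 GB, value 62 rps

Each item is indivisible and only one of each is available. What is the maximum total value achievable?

129 rps

Check high-value combinations within 19 GB:
- #2+#5: memory 8+11=19, value 62+67=129
- #2+#6: memory 8+11=19, value 62+62=124
- #2+#3: memory 8+9=17, value 62+43=105
- #1+#5: memory 5+11=16, value 34+67=101
- #1+#2: memory 5+8=13, value 34+62=96
Best: 129 rps.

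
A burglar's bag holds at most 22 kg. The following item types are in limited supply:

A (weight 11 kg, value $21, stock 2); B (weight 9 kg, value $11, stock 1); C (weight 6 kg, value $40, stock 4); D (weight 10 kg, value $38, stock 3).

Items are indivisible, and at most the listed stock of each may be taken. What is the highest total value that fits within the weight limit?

$120

Best selections within weight 22 and stock limits:
- 3×C: weight 18, value 120
- 2×C + 1×D: weight 22, value 118
- 1×B + 2×C: weight 21, value 91
Best: $120.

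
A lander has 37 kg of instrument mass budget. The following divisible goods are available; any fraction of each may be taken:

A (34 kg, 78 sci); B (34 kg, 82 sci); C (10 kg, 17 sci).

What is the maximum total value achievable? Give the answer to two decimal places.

88.88

Take in order of value per unit:
- B (82/34 per unit): all 34 → value 82, running total 82.00
- A (78/34 per unit): 3 of 34 → value 3×78/34 = 6.8824, running total 88.88
Total 88.88.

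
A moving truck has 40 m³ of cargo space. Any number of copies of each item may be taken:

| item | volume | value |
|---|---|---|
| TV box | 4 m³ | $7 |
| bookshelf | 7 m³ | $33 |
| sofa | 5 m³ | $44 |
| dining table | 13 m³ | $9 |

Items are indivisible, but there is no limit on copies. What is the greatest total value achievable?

Best value-per-unit is sofa at 44/5, and filling with it alone uses volume 8×5=40. No mix of the others beats 8×44 = 352.

$352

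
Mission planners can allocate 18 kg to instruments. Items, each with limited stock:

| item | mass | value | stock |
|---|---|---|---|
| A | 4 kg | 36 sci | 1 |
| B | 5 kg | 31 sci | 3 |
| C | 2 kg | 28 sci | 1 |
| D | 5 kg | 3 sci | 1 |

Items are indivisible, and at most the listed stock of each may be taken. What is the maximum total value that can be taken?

Best selections within mass 18 and stock limits:
- 1×A + 2×B + 1×C: mass 16, value 126
- 3×B + 1×C: mass 17, value 121
- 1×A + 2×B: mass 14, value 98
Best: 126 sci.

126 sci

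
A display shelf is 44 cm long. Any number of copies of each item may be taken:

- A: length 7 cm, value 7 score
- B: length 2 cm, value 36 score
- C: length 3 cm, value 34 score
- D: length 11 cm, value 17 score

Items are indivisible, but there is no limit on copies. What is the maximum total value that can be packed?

792 score

Best value-per-unit is B at 36/2, and filling with it alone uses length 22×2=44. No mix of the others beats 22×36 = 792.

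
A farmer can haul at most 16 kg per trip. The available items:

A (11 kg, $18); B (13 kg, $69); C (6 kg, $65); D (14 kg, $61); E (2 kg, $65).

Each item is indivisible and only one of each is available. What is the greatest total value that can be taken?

Check high-value combinations within 16 kg:
- B+E: weight 13+2=15, value 69+65=134
- C+E: weight 6+2=8, value 65+65=130
- D+E: weight 14+2=16, value 61+65=126
Best: $134.

$134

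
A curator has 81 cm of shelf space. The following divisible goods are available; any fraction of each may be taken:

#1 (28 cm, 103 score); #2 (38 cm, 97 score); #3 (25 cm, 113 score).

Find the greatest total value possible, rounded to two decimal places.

Take in order of value per unit:
- #3 (113/25 per unit): all 25 → value 113, running total 113.00
- #1 (103/28 per unit): all 28 → value 103, running total 216.00
- #2 (97/38 per unit): 28 of 38 → value 28×97/38 = 71.4737, running total 287.47
Total 287.47.

287.47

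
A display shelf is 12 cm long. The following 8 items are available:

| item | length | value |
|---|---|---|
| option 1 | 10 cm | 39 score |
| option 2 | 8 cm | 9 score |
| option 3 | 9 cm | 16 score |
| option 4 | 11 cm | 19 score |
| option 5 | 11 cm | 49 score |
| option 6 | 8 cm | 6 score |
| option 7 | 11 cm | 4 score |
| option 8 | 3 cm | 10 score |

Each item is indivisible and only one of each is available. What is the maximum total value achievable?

Check high-value combinations within 12 cm:
- option 5: length 11, value 49
- option 1: length 10, value 39
- option 3+option 8: length 9+3=12, value 16+10=26
- option 4: length 11, value 19
- option 2+option 8: length 8+3=11, value 9+10=19
Best: 49 score.

49 score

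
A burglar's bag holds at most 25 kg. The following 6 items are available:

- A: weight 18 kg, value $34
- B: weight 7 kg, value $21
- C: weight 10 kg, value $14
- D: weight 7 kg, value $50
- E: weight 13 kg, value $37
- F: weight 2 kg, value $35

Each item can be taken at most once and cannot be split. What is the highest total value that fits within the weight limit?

$122

Check high-value combinations within 25 kg:
- D+E+F: weight 7+13+2=22, value 50+37+35=122
- B+D+F: weight 7+7+2=16, value 21+50+35=106
- C+D+F: weight 10+7+2=19, value 14+50+35=99
Best: $122.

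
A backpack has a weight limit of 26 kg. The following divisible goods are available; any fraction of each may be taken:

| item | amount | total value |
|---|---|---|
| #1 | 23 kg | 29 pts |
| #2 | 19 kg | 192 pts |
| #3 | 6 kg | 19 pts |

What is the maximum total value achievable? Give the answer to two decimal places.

Take in order of value per unit:
- #2 (192/19 per unit): all 19 → value 192, running total 192.00
- #3 (19/6 per unit): all 6 → value 19, running total 211.00
- #1 (29/23 per unit): 1 of 23 → value 1×29/23 = 1.2609, running total 212.26
Total 212.26.

212.26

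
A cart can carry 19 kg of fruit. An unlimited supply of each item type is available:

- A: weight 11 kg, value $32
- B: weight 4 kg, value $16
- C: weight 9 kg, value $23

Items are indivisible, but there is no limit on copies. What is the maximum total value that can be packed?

$64

Best value-per-unit is B at 16/4; filling with it alone gives 4×16 = 64.
Optimal mix: 1×A + 2×B → weight 19, value 64.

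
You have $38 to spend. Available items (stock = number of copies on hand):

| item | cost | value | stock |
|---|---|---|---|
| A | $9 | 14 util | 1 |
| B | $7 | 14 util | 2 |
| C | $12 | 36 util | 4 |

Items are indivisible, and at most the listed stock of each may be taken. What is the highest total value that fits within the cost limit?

108 util

Top feasible selections:
- 3×C: cost 36, value 108
- 2×B + 2×C: cost 38, value 100
- 1×B + 2×C: cost 31, value 86
- 1×A + 2×C: cost 33, value 86
Best: 108 util.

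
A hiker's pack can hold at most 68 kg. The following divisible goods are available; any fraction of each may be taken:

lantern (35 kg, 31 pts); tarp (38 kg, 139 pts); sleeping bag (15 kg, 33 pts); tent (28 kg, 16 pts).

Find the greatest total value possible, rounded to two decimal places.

185.29

Take in order of value per unit:
- tarp (139/38 per unit): all 38 → value 139, running total 139.00
- sleeping bag (33/15 per unit): all 15 → value 33, running total 172.00
- lantern (31/35 per unit): 15 of 35 → value 15×31/35 = 13.2857, running total 185.29
Total 185.29.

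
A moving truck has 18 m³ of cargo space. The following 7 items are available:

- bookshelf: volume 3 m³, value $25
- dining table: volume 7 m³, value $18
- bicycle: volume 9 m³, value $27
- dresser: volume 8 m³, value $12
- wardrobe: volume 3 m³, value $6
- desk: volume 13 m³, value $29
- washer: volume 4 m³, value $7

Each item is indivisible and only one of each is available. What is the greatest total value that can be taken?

$59

Check high-value combinations within 18 m³:
- bookshelf+bicycle+washer: volume 3+9+4=16, value 25+27+7=59
- bookshelf+bicycle+wardrobe: volume 3+9+3=15, value 25+27+6=58
- bookshelf+dining table+wardrobe+washer: volume 3+7+3+4=17, value 25+18+6+7=56
- bookshelf+dining table+dresser: volume 3+7+8=18, value 25+18+12=55
- bookshelf+desk: volume 3+13=16, value 25+29=54
Best: $59.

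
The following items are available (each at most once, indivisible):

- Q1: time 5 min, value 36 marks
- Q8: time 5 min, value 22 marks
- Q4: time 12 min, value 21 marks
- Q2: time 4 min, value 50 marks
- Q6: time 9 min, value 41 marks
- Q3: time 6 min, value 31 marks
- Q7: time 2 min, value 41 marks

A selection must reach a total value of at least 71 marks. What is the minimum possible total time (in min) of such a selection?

Subsets with value ≥ 71, sorted by total time:
- Q2+Q7: time 6, value 91
- Q1+Q7: time 7, value 77
- Q3+Q7: time 8, value 72
Minimum time: 6 min.

6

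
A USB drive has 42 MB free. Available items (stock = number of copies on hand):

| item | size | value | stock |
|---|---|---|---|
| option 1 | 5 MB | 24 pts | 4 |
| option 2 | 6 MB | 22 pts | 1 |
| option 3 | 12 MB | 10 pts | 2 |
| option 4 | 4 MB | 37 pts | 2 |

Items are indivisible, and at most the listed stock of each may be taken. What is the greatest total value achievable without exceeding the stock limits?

192 pts

Top feasible selections:
- 4×option 1 + 1×option 2 + 2×option 4: size 34, value 192
- 4×option 1 + 1×option 3 + 2×option 4: size 40, value 180
- 3×option 1 + 1×option 2 + 1×option 3 + 2×option 4: size 41, value 178
- 4×option 1 + 2×option 4: size 28, value 170
Best: 192 pts.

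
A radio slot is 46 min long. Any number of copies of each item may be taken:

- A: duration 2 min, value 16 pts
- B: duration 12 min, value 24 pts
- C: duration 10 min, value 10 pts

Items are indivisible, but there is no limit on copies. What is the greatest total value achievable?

Best value-per-unit is A at 16/2, and filling with it alone uses duration 23×2=46. No mix of the others beats 23×16 = 368.

368 pts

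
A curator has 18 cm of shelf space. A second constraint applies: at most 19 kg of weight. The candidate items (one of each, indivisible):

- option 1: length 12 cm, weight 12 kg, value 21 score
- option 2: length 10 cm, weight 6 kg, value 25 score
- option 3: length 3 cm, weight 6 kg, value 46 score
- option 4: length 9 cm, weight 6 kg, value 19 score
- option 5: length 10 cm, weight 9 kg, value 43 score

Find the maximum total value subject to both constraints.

Feasible sets respecting both limits:
- option 3+option 5: length 13, weight 15, value 89
- option 2+option 3: length 13, weight 12, value 71
- option 1+option 3: length 15, weight 18, value 67
- option 3+option 4: length 12, weight 12, value 65
Best: 89 score.

89 score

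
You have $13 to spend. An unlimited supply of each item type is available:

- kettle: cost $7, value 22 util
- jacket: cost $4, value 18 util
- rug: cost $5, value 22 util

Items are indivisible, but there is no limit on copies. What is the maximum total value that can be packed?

Best value-per-unit is jacket at 18/4; filling with it alone gives 3×18 = 54.
Optimal mix: 2×jacket + 1×rug → cost 13, value 58.

58 util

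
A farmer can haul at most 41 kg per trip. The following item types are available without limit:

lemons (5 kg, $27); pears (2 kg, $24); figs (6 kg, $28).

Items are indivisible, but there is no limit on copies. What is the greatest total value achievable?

Best value-per-unit is pears at 24/2, and filling with it alone uses weight 20×2=40. No mix of the others beats 20×24 = 480.

$480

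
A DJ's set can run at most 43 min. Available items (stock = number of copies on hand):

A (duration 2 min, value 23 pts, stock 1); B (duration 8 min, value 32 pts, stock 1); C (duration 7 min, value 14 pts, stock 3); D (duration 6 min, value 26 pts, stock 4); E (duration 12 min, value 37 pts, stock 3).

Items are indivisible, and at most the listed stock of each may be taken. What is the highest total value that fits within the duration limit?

173 pts

Best selections within duration 43 and stock limits:
- 1×A + 1×B + 1×C + 4×D: duration 41, value 173
- 1×A + 1×B + 3×D + 1×E: duration 40, value 170
- 1×A + 4×D + 1×E: duration 38, value 164
Best: 173 pts.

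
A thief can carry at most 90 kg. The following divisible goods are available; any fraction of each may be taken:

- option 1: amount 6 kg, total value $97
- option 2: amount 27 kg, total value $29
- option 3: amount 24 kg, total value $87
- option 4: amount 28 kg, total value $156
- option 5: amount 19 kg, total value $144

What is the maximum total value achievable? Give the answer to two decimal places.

Take in order of value per unit:
- option 1 (97/6 per unit): all 6 → value 97, running total 97.00
- option 5 (144/19 per unit): all 19 → value 144, running total 241.00
- option 4 (156/28 per unit): all 28 → value 156, running total 397.00
- option 3 (87/24 per unit): all 24 → value 87, running total 484.00
- option 2 (29/27 per unit): 13 of 27 → value 13×29/27 = 13.9630, running total 497.96
Total 497.96.

497.96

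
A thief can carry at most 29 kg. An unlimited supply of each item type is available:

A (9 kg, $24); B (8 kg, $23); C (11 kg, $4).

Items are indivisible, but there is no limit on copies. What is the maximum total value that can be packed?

Best value-per-unit is B at 23/8; filling with it alone gives 3×23 = 69.
Optimal mix: 3×A → weight 27, value 72.

$72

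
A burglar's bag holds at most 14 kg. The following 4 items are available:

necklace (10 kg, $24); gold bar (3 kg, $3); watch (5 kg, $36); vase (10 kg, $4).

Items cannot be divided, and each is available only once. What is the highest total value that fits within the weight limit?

Check high-value combinations within 14 kg:
- gold bar+watch: weight 3+5=8, value 3+36=39
- watch: weight 5, value 36
- necklace+gold bar: weight 10+3=13, value 24+3=27
Best: $39.

$39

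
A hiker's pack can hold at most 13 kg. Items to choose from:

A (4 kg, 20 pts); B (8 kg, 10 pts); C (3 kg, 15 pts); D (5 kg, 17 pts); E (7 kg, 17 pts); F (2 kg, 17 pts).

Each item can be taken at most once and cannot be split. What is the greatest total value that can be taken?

Check high-value combinations within 13 kg:
- A+D+F: weight 4+5+2=11, value 20+17+17=54
- A+E+F: weight 4+7+2=13, value 20+17+17=54
- A+C+F: weight 4+3+2=9, value 20+15+17=52
Best: 54 pts.

54 pts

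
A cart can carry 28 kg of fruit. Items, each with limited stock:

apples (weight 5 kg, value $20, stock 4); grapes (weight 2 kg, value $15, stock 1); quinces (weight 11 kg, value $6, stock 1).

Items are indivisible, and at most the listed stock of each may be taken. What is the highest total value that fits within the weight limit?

$95

Best selections within weight 28 and stock limits:
- 4×apples + 1×grapes: weight 22, value 95
- 3×apples + 1×grapes + 1×quinces: weight 28, value 81
- 4×apples: weight 20, value 80
- 3×apples + 1×grapes: weight 17, value 75
Best: $95.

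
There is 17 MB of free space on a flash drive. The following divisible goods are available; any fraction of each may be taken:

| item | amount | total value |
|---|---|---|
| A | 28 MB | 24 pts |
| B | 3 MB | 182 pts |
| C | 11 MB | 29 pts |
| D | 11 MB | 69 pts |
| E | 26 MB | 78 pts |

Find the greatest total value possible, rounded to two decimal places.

Take in order of value per unit:
- B (182/3 per unit): all 3 → value 182, running total 182.00
- D (69/11 per unit): all 11 → value 69, running total 251.00
- E (78/26 per unit): 3 of 26 → value 3×78/26 = 9.0000, running total 260.00
Total 260.00.

260.00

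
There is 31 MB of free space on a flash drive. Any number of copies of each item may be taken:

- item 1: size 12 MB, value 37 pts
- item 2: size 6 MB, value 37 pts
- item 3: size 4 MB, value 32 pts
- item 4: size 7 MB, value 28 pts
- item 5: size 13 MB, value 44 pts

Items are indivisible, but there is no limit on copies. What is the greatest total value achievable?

Best value-per-unit is item 3 at 32/4; filling with it alone gives 7×32 = 224.
Optimal mix: 1×item 2 + 6×item 3 → size 30, value 229.

229 pts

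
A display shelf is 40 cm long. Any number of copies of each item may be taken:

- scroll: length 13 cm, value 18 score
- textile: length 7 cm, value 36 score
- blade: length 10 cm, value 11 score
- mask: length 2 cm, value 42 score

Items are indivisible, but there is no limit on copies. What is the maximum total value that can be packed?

840 score

Best value-per-unit is mask at 42/2, and filling with it alone uses length 20×2=40. No mix of the others beats 20×42 = 840.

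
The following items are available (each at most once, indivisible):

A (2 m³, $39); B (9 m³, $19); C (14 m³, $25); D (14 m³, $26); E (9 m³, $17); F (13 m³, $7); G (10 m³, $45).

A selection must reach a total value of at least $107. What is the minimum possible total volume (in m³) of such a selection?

Subsets with value ≥ 107, sorted by total volume:
- A+D+G: volume 26, value 110
- A+C+G: volume 26, value 109
Minimum volume: 26 m³.

26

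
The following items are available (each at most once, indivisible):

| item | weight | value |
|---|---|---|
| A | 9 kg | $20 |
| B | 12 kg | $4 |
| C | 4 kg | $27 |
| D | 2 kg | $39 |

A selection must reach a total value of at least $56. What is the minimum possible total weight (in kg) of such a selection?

Subsets with value ≥ 56, sorted by total weight:
- C+D: weight 6, value 66
- A+D: weight 11, value 59
- A+C+D: weight 15, value 86
- B+C+D: weight 18, value 70
Minimum weight: 6 kg.

6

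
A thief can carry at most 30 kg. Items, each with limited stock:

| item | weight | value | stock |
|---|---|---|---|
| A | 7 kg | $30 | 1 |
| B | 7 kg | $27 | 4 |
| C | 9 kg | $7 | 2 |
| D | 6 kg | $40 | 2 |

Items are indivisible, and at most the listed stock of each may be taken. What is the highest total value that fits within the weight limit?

$137

Top feasible selections:
- 1×A + 1×B + 2×D: weight 26, value 137
- 2×B + 2×D: weight 26, value 134
- 1×A + 2×B + 1×D: weight 27, value 124
- 3×B + 1×D: weight 27, value 121
Best: $137.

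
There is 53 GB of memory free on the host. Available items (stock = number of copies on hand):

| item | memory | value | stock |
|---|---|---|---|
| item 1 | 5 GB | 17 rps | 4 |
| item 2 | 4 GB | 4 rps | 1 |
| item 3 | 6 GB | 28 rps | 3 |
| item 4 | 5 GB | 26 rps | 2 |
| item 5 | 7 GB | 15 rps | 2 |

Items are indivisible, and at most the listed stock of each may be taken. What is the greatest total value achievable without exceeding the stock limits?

Top feasible selections:
- 4×item 1 + 1×item 2 + 3×item 3 + 2×item 4: memory 52, value 208
- 4×item 1 + 3×item 3 + 2×item 4: memory 48, value 204
Best: 208 rps.

208 rps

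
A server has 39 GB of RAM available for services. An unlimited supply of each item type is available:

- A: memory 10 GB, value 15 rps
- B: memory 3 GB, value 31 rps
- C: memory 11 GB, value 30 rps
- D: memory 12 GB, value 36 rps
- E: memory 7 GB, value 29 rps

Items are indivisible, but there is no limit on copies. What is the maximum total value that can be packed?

Best value-per-unit is B at 31/3, and filling with it alone uses memory 13×3=39. No mix of the others beats 13×31 = 403.

403 rps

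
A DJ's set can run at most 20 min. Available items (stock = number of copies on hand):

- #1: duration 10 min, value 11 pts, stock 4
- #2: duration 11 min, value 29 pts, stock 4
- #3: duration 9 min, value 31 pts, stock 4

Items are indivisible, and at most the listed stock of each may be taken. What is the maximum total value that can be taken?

Best selections within duration 20 and stock limits:
- 2×#3: duration 18, value 62
- 1×#2 + 1×#3: duration 20, value 60
Best: 62 pts.

62 pts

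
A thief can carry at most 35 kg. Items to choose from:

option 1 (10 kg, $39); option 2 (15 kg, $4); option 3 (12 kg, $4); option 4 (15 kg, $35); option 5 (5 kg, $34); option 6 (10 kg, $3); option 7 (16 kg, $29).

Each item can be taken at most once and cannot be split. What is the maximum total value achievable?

$108

This is a 0/1 knapsack; check combinations near the capacity.
- option 1+option 4+option 5: weight 10+15+5=30, value 39+35+34=108
- option 1+option 5+option 7: weight 10+5+16=31, value 39+34+29=102
- option 1+option 3+option 5: weight 10+12+5=27, value 39+4+34=77
Best: $108.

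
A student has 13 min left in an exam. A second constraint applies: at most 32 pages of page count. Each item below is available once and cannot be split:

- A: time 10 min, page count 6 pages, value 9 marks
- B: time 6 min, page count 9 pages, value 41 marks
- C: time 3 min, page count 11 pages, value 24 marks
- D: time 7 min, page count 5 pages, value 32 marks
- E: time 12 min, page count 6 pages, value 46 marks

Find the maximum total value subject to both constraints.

Feasible sets respecting both limits:
- B+D: time 13, page count 14, value 73
- B+C: time 9, page count 20, value 65
- C+D: time 10, page count 16, value 56
- E: time 12, page count 6, value 46
Best: 73 marks.

73 marks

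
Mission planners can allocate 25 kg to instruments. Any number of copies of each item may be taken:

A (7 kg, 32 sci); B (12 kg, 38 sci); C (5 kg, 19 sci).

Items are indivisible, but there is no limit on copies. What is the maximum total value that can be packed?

102 sci

Best value-per-unit is A at 32/7; filling with it alone gives 3×32 = 96.
Optimal mix: 2×A + 2×C → mass 24, value 102.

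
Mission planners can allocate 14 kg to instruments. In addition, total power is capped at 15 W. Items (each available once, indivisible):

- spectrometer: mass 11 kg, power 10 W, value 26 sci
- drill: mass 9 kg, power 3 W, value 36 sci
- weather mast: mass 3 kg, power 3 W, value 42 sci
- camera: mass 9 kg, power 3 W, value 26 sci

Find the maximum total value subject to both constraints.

78 sci

Feasible sets respecting both limits:
- drill+weather mast: mass 12, power 6, value 78
- spectrometer+weather mast: mass 14, power 13, value 68
- weather mast+camera: mass 12, power 6, value 68
- weather mast: mass 3, power 3, value 42
Best: 78 sci.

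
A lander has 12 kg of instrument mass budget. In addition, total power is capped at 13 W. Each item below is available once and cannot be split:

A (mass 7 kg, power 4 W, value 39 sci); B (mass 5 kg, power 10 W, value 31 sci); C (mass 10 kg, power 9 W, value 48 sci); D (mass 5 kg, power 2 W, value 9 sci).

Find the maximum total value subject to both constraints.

Feasible sets respecting both limits:
- C: mass 10, power 9, value 48
- A+D: mass 12, power 6, value 48
- B+D: mass 10, power 12, value 40
- A: mass 7, power 4, value 39
Best: 48 sci.

48 sci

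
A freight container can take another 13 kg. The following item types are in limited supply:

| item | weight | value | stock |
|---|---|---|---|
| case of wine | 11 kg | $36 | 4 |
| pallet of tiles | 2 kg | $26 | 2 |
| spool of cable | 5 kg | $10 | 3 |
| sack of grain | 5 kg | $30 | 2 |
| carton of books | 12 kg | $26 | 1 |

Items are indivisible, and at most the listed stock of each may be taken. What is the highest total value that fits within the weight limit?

Top feasible selections:
- 1×pallet of tiles + 2×sack of grain: weight 12, value 86
- 2×pallet of tiles + 1×sack of grain: weight 9, value 82
- 1×pallet of tiles + 1×spool of cable + 1×sack of grain: weight 12, value 66
Best: $86.

$86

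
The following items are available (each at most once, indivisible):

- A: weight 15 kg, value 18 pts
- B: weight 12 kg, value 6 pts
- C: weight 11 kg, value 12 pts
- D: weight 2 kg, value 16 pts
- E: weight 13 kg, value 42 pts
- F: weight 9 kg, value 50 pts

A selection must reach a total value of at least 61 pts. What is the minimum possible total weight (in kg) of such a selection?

11

Subsets with value ≥ 61, sorted by total weight:
- D+F: weight 11, value 66
- C+F: weight 20, value 62
- E+F: weight 22, value 92
- C+D+F: weight 22, value 78
Minimum weight: 11 kg.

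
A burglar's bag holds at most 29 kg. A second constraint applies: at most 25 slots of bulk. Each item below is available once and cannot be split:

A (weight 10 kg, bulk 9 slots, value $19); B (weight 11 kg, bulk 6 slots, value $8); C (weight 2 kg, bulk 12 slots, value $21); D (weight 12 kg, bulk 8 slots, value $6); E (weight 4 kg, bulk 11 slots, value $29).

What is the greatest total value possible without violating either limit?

Feasible sets respecting both limits:
- C+E: weight 6, bulk 23, value 50
- A+E: weight 14, bulk 20, value 48
- B+D+E: weight 27, bulk 25, value 43
Best: $50.

$50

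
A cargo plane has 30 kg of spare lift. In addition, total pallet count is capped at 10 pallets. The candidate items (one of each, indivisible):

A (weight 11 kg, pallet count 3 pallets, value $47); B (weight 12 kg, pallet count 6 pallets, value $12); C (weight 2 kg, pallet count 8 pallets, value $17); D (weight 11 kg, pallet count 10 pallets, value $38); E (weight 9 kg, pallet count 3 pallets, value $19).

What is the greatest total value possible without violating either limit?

$66

Feasible sets respecting both limits:
- A+E: weight 20, pallet count 6, value 66
- A+B: weight 23, pallet count 9, value 59
- A: weight 11, pallet count 3, value 47
- D: weight 11, pallet count 10, value 38
Best: $66.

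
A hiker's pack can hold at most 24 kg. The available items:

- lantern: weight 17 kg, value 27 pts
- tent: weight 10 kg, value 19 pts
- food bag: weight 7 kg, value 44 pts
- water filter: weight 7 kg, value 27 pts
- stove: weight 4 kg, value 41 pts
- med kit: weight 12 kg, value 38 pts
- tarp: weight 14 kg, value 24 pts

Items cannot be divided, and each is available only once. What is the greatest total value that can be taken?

123 pts

This is a 0/1 knapsack; check combinations near the capacity.
- food bag+stove+med kit: weight 7+4+12=23, value 44+41+38=123
- food bag+water filter+stove: weight 7+7+4=18, value 44+27+41=112
- water filter+stove+med kit: weight 7+4+12=23, value 27+41+38=106
Best: 123 pts.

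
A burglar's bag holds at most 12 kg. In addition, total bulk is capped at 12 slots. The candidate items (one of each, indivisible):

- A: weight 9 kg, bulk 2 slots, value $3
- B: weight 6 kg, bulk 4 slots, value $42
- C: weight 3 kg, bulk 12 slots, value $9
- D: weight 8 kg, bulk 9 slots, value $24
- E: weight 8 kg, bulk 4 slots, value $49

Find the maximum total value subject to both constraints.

Feasible sets respecting both limits:
- E: weight 8, bulk 4, value 49
- B: weight 6, bulk 4, value 42
- D: weight 8, bulk 9, value 24
Best: $49.

$49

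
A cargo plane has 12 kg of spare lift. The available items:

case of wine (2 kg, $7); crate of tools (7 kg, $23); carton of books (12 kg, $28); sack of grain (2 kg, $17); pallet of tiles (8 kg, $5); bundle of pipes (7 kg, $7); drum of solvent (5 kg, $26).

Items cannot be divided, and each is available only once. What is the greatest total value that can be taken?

This is a 0/1 knapsack; check combinations near the capacity.
- case of wine+sack of grain+drum of solvent: weight 2+2+5=9, value 7+17+26=50
- crate of tools+drum of solvent: weight 7+5=12, value 23+26=49
- case of wine+crate of tools+sack of grain: weight 2+7+2=11, value 7+23+17=47
- sack of grain+drum of solvent: weight 2+5=7, value 17+26=43
Best: $50.

$50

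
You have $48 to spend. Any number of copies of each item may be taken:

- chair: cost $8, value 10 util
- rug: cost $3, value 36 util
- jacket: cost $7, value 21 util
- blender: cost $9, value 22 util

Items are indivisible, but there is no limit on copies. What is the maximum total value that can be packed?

Best value-per-unit is rug at 36/3, and filling with it alone uses cost 16×3=48. No mix of the others beats 16×36 = 576.

576 util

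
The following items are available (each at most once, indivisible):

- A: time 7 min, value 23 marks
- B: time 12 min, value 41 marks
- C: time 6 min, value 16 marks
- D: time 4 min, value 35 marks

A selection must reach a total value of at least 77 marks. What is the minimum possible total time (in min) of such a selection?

Subsets with value ≥ 77, sorted by total time:
- B+C+D: time 22, value 92
- A+B+D: time 23, value 99
Minimum time: 22 min.

22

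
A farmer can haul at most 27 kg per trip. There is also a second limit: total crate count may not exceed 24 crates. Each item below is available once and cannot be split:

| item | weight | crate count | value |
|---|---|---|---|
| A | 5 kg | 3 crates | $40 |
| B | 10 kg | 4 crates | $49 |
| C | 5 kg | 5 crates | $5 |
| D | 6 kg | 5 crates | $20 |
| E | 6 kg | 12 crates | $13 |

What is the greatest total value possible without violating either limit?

$122

Feasible sets respecting both limits:
- A+B+D+E: weight 27, crate count 24, value 122
- A+B+C+D: weight 26, crate count 17, value 114
- A+B+D: weight 21, crate count 12, value 109
- A+B+C+E: weight 26, crate count 24, value 107
Best: $122.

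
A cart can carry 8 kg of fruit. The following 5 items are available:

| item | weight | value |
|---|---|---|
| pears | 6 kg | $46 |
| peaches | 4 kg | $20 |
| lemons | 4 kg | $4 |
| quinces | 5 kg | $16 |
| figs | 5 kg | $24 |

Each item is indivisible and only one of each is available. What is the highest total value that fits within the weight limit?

Check high-value combinations within 8 kg:
- pears: weight 6, value 46
- figs: weight 5, value 24
- peaches+lemons: weight 4+4=8, value 20+4=24
- peaches: weight 4, value 20
Best: $46.

$46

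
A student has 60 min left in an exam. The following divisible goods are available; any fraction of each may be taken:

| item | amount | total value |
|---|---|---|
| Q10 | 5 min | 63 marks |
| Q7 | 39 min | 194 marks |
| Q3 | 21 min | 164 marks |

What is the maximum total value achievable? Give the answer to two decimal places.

Take in order of value per unit:
- Q10 (63/5 per unit): all 5 → value 63, running total 63.00
- Q3 (164/21 per unit): all 21 → value 164, running total 227.00
- Q7 (194/39 per unit): 34 of 39 → value 34×194/39 = 169.1282, running total 396.13
Total 396.13.

396.13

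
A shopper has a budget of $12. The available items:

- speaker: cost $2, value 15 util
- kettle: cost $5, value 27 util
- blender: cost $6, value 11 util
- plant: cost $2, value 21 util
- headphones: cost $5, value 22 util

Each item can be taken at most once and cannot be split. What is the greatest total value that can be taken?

70 util

Check high-value combinations within $12:
- kettle+plant+headphones: cost 5+2+5=12, value 27+21+22=70
- speaker+kettle+headphones: cost 2+5+5=12, value 15+27+22=64
- speaker+kettle+plant: cost 2+5+2=9, value 15+27+21=63
- speaker+plant+headphones: cost 2+2+5=9, value 15+21+22=58
Best: 70 util.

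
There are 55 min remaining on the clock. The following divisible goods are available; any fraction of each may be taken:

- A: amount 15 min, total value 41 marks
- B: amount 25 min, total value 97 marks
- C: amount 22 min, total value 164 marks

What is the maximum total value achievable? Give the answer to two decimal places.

282.87

Take in order of value per unit:
- C (164/22 per unit): all 22 → value 164, running total 164.00
- B (97/25 per unit): all 25 → value 97, running total 261.00
- A (41/15 per unit): 8 of 15 → value 8×41/15 = 21.8667, running total 282.87
Total 282.87.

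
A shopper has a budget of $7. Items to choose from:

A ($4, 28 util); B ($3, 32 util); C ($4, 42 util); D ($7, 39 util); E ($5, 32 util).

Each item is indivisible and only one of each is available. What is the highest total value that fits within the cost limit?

Check high-value combinations within $7:
- B+C: cost 3+4=7, value 32+42=74
- A+B: cost 4+3=7, value 28+32=60
- C: cost 4, value 42
- D: cost 7, value 39
Best: 74 util.

74 util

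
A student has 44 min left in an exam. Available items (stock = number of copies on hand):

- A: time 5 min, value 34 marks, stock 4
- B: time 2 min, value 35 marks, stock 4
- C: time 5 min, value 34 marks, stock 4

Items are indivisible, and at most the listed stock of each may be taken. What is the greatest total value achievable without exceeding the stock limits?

378 marks

Best selections within time 44 and stock limits:
- 3×A + 4×B + 4×C: time 43, value 378
- 4×A + 4×B + 3×C: time 43, value 378
Best: 378 marks.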